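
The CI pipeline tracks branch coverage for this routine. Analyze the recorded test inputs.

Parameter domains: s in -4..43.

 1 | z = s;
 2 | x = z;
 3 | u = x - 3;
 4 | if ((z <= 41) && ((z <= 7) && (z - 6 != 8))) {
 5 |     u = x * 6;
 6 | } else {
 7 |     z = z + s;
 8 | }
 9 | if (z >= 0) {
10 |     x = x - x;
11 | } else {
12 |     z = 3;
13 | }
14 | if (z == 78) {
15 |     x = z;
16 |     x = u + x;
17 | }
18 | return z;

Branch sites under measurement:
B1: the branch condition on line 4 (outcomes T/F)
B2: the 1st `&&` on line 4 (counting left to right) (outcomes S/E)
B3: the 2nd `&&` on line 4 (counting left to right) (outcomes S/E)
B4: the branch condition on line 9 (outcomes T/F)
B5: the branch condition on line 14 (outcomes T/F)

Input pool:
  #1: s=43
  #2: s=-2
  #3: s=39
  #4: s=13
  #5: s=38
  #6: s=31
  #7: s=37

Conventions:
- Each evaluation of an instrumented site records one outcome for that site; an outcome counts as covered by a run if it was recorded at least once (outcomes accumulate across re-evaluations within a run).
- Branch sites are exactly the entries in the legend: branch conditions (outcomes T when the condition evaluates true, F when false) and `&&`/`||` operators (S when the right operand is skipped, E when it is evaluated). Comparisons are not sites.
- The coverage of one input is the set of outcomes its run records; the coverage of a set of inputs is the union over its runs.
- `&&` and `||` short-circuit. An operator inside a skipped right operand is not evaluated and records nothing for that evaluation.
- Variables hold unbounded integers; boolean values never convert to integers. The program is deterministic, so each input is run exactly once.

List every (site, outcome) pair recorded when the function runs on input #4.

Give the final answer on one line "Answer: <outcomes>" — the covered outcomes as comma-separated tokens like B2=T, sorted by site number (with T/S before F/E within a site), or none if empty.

Event log for input #4 (s=13):
  B2->E, B3->S, B1->F, B4->T, B5->F
as a set, this run covers: B1=F, B2=E, B3=S, B4=T, B5=F

Answer: B1=F, B2=E, B3=S, B4=T, B5=F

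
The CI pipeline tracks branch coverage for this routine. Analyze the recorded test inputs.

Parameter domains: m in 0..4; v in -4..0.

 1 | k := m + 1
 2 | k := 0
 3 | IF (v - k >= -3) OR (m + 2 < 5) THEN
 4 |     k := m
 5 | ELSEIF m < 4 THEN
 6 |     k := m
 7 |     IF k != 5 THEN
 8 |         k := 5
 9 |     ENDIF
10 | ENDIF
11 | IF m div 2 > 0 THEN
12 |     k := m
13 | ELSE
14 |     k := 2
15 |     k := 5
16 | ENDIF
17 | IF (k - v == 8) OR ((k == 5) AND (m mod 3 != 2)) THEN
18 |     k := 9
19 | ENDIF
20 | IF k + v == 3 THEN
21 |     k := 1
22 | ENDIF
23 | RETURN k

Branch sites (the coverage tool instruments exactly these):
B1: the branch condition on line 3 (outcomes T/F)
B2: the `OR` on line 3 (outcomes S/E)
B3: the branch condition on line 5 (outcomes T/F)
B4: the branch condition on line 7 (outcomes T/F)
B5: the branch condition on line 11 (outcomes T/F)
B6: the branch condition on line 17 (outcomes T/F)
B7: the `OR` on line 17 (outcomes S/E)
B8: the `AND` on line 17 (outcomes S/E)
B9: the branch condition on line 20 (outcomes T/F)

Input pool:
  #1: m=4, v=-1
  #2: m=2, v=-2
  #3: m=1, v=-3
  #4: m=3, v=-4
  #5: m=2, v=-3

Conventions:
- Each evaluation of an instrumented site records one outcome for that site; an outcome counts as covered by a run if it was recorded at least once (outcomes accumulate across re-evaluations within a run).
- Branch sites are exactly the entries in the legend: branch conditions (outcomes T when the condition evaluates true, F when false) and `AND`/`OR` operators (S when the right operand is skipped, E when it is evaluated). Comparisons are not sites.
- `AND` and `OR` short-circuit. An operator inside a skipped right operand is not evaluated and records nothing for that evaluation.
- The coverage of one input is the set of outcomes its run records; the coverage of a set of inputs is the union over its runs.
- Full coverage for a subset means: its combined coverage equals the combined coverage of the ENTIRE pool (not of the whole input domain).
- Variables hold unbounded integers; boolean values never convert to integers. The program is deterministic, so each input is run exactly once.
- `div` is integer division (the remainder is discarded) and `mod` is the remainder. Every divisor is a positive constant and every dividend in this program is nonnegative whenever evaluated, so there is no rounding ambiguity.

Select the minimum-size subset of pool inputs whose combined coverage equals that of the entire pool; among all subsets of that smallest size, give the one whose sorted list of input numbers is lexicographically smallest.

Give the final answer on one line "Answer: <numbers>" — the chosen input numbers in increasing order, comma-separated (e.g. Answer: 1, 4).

#1 (m=4, v=-1) -> B2->S, B1->T, B5->T, B7->E, B8->S, B6->F, B9->T; covered: B1=T, B2=S, B5=T, B6=F, B7=E, B8=S, B9=T
#2 (m=2, v=-2) -> B2->S, B1->T, B5->T, B7->E, B8->S, B6->F, B9->F; covered: B1=T, B2=S, B5=T, B6=F, B7=E, B8=S, B9=F
#3 (m=1, v=-3) -> B2->S, B1->T, B5->F, B7->S, B6->T, B9->F; covered: B1=T, B2=S, B5=F, B6=T, B7=S, B9=F
#4 (m=3, v=-4) -> B2->E, B1->F, B3->T, B4->T, B5->T, B7->E, B8->S, B6->F, B9->F; covered: B1=F, B2=E, B3=T, B4=T, B5=T, B6=F, B7=E, B8=S, B9=F
#5 (m=2, v=-3) -> B2->S, B1->T, B5->T, B7->E, B8->S, B6->F, B9->F; covered: B1=T, B2=S, B5=T, B6=F, B7=E, B8=S, B9=F
the full pool covers 15 outcomes: B1=T, B1=F, B2=S, B2=E, B3=T, B4=T, B5=T, B5=F, B6=T, B6=F, B7=S, B7=E, B8=S, B9=T, B9=F
size 1 is not enough: best union over all size-1 subsets is 9/15
size 2 is not enough: best union over all size-2 subsets is 14/15
the canonical winner is {1, 3, 4}: size 3, full 15-outcome coverage, earliest index list among size-3 covers

Answer: 1, 3, 4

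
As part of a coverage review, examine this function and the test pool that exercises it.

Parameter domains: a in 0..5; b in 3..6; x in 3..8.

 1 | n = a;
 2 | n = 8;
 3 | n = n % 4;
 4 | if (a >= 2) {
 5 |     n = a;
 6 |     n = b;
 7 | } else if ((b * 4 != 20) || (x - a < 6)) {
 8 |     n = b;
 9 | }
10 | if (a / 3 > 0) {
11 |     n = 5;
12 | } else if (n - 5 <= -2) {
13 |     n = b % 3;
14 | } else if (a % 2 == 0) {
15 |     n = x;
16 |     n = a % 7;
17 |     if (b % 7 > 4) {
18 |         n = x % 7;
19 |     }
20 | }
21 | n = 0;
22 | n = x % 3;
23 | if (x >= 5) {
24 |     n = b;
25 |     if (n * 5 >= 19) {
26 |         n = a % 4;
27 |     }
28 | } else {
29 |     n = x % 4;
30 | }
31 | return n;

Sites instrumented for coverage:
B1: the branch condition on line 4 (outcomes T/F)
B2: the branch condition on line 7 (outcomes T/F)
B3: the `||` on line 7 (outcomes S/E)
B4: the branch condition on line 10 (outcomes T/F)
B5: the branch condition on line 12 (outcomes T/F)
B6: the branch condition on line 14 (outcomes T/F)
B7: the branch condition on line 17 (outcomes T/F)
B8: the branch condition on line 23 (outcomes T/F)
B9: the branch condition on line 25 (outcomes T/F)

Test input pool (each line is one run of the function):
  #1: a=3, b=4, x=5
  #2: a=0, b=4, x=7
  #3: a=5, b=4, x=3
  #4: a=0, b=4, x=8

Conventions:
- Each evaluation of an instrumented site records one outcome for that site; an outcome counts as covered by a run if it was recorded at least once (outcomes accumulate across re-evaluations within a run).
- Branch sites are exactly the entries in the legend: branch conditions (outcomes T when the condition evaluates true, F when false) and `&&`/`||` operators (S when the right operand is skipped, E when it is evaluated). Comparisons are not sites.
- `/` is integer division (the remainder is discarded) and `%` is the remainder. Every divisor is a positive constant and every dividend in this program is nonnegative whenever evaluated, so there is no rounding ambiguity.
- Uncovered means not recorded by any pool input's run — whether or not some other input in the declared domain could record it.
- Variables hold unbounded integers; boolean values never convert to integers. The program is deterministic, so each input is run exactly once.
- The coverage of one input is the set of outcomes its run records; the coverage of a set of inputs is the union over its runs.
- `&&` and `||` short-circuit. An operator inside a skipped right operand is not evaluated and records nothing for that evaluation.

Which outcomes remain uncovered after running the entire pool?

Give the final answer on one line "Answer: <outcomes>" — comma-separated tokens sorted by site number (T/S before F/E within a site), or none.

test 1 (a=3, b=4, x=5) hits B1=T, B4=T, B8=T, B9=T
test 2 (a=0, b=4, x=7) hits B1=F, B2=T, B3=S, B4=F, B5=F, B6=T, B7=F, B8=T, B9=T
test 3 (a=5, b=4, x=3) hits B1=T, B4=T, B8=F
test 4 (a=0, b=4, x=8) hits B1=F, B2=T, B3=S, B4=F, B5=F, B6=T, B7=F, B8=T, B9=T
union over the pool: B1=T, B1=F, B2=T, B3=S, B4=T, B4=F, B5=F, B6=T, B7=F, B8=T, B8=F, B9=T
uncovered (6 of 18): B2=F, B3=E, B5=T, B6=F, B7=T, B9=F

Answer: B2=F, B3=E, B5=T, B6=F, B7=T, B9=F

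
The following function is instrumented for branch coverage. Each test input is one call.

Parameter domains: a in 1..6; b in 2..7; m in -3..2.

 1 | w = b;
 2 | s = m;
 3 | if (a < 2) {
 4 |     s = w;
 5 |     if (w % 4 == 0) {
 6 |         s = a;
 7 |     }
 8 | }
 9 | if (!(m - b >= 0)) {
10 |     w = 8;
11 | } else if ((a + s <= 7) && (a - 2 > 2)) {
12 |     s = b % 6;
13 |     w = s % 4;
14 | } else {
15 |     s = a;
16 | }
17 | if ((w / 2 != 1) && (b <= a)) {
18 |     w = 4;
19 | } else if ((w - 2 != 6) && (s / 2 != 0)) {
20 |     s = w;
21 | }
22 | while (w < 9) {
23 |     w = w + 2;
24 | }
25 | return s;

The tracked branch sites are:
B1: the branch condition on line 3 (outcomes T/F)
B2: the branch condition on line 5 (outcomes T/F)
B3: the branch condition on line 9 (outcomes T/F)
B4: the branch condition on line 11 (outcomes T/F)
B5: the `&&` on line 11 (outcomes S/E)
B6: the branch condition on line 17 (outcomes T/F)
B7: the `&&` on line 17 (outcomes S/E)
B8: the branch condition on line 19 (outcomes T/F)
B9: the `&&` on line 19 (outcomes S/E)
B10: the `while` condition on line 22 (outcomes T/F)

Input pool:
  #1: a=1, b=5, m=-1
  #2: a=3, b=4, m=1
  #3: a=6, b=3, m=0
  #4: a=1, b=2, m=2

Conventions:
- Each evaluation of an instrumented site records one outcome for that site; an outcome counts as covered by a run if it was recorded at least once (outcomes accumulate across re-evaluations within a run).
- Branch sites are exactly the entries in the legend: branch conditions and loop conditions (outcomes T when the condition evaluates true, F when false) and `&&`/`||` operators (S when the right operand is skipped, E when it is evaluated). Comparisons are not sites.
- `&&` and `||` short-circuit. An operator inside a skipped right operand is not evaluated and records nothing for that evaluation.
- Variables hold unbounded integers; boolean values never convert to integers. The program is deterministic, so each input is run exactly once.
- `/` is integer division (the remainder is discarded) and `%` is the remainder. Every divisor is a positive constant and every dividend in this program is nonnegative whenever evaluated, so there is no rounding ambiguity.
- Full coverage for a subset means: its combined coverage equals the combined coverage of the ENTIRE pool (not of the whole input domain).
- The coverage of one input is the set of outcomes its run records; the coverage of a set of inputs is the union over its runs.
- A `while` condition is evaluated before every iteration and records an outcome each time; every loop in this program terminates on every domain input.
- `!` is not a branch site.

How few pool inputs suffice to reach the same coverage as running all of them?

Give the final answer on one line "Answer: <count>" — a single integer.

run #1 (a=1, b=5, m=-1) runs B1->T, B2->F, B3->T, B7->E, B6->F, B9->S, B8->F, B10->T, B10->F; records B1=T, B2=F, B3=T, B6=F, B7=E, B8=F, B9=S, B10=T, B10=F
run #2 (a=3, b=4, m=1) runs B1->F, B3->T, B7->E, B6->F, B9->S, B8->F, B10->T, B10->F; records B1=F, B3=T, B6=F, B7=E, B8=F, B9=S, B10=T, B10=F
run #3 (a=6, b=3, m=0) runs B1->F, B3->T, B7->E, B6->T, B10->T, B10->T, B10->T, B10->F; records B1=F, B3=T, B6=T, B7=E, B10=T, B10=F
run #4 (a=1, b=2, m=2) runs B1->T, B2->F, B3->F, B5->E, B4->F, B7->S, B6->F, B9->E, B8->F, B10->T, B10->T, B10->T, B10->T, B10->F; records B1=T, B2=F, B3=F, B4=F, B5=E, B6=F, B7=S, B8=F, B9=E, B10=T, B10=F
pool-wide coverage (16 outcomes): B1=T, B1=F, B2=F, B3=T, B3=F, B4=F, B5=E, B6=T, B6=F, B7=S, B7=E, B8=F, B9=S, B9=E, B10=T, B10=F
every size-1 subset falls short of the 16 outcomes (best: 11/16)
every size-2 subset falls short of the 16 outcomes (best: 15/16)
inputs {1, 3, 4} (size 3) cover everything; no size-3 subset with a lexicographically smaller index list covers all 16

Answer: 3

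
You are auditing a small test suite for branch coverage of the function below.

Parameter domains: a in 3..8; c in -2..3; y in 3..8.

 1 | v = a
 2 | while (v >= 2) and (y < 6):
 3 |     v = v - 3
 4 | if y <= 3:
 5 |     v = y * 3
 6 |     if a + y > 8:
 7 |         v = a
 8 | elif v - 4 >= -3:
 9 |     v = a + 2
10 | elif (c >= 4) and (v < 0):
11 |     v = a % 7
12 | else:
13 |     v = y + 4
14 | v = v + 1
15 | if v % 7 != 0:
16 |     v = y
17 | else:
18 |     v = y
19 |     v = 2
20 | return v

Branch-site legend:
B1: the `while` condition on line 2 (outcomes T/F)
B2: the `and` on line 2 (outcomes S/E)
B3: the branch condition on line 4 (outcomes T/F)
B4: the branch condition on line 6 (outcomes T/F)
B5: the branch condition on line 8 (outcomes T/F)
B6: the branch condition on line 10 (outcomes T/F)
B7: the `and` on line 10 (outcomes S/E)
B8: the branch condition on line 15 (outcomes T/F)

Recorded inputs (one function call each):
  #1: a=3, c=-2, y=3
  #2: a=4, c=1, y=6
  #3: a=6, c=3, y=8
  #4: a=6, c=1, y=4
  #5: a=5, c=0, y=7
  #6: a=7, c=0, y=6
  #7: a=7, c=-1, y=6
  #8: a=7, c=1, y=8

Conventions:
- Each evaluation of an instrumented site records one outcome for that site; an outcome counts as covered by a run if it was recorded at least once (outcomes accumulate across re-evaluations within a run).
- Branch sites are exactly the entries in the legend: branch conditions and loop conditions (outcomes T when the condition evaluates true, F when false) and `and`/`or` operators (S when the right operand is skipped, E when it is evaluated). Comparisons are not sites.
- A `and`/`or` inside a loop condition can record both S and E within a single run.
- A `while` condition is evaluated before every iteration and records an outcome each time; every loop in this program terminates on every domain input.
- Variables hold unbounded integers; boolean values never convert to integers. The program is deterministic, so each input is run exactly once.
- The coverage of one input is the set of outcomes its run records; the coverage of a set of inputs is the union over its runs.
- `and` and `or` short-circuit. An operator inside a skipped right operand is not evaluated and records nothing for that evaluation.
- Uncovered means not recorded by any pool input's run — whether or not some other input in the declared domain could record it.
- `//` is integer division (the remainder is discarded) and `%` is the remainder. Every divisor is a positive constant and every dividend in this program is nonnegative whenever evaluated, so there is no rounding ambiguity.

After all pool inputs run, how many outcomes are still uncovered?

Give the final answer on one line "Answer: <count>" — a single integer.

#1 (a=3, c=-2, y=3) -> B2->E, B1->T, B2->S, B1->F, B3->T, B4->F, B8->T; covered: B1=T, B1=F, B2=S, B2=E, B3=T, B4=F, B8=T
#2 (a=4, c=1, y=6) -> B2->E, B1->F, B3->F, B5->T, B8->F; covered: B1=F, B2=E, B3=F, B5=T, B8=F
#3 (a=6, c=3, y=8) -> B2->E, B1->F, B3->F, B5->T, B8->T; covered: B1=F, B2=E, B3=F, B5=T, B8=T
#4 (a=6, c=1, y=4) -> B2->E, B1->T, B2->E, B1->T, B2->S, B1->F, B3->F, B5->F, B7->S, B6->F, B8->T; covered: B1=T, B1=F, B2=S, B2=E, B3=F, B5=F, B6=F, B7=S, B8=T
#5 (a=5, c=0, y=7) -> B2->E, B1->F, B3->F, B5->T, B8->T; covered: B1=F, B2=E, B3=F, B5=T, B8=T
#6 (a=7, c=0, y=6) -> B2->E, B1->F, B3->F, B5->T, B8->T; covered: B1=F, B2=E, B3=F, B5=T, B8=T
#7 (a=7, c=-1, y=6) -> B2->E, B1->F, B3->F, B5->T, B8->T; covered: B1=F, B2=E, B3=F, B5=T, B8=T
#8 (a=7, c=1, y=8) -> B2->E, B1->F, B3->F, B5->T, B8->T; covered: B1=F, B2=E, B3=F, B5=T, B8=T
union over the pool: B1=T, B1=F, B2=S, B2=E, B3=T, B3=F, B4=F, B5=T, B5=F, B6=F, B7=S, B8=T, B8=F
uncovered (3 of 16): B4=T, B6=T, B7=E

Answer: 3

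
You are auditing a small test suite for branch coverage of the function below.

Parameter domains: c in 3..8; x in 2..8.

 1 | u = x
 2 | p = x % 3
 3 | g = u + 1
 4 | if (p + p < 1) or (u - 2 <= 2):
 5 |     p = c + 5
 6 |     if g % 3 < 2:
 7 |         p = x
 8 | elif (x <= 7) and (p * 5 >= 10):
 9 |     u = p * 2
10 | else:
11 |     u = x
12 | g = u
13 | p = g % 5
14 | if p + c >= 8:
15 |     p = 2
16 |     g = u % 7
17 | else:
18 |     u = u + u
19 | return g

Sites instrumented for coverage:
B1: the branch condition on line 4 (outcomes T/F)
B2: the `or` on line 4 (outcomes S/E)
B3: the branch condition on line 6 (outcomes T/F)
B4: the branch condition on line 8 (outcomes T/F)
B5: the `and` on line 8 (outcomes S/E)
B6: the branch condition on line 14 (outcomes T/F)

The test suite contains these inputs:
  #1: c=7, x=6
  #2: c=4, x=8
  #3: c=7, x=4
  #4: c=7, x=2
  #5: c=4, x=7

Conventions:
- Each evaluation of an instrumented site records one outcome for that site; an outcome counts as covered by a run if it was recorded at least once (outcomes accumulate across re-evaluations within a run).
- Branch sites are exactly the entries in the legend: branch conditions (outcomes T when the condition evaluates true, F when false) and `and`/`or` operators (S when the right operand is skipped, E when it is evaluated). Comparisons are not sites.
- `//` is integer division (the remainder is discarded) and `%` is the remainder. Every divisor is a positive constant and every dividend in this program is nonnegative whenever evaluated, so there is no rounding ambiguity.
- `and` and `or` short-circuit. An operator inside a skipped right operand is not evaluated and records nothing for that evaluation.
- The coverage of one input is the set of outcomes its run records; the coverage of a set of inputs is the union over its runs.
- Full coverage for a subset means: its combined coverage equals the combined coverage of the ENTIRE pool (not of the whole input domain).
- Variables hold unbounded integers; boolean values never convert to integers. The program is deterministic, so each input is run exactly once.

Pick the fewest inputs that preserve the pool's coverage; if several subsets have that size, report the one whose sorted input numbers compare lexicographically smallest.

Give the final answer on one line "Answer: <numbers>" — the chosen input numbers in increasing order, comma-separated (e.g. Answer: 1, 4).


#1 (c=7, x=6) -> B2->S, B1->T, B3->T, B6->T; covered: B1=T, B2=S, B3=T, B6=T
#2 (c=4, x=8) -> B2->E, B1->F, B5->S, B4->F, B6->F; covered: B1=F, B2=E, B4=F, B5=S, B6=F
#3 (c=7, x=4) -> B2->E, B1->T, B3->F, B6->T; covered: B1=T, B2=E, B3=F, B6=T
#4 (c=7, x=2) -> B2->E, B1->T, B3->T, B6->T; covered: B1=T, B2=E, B3=T, B6=T
#5 (c=4, x=7) -> B2->E, B1->F, B5->E, B4->F, B6->F; covered: B1=F, B2=E, B4=F, B5=E, B6=F
union over all inputs: B1=T, B1=F, B2=S, B2=E, B3=T, B3=F, B4=F, B5=S, B5=E, B6=T, B6=F (11 outcomes)
every size-1 subset falls short of the 11 outcomes (best: 5/11)
every size-2 subset falls short of the 11 outcomes (best: 9/11)
every size-3 subset falls short of the 11 outcomes (best: 10/11)
inputs {1, 2, 3, 5} (size 4) cover everything; no size-4 subset with a lexicographically smaller index list covers all 11
Answer: 1, 2, 3, 5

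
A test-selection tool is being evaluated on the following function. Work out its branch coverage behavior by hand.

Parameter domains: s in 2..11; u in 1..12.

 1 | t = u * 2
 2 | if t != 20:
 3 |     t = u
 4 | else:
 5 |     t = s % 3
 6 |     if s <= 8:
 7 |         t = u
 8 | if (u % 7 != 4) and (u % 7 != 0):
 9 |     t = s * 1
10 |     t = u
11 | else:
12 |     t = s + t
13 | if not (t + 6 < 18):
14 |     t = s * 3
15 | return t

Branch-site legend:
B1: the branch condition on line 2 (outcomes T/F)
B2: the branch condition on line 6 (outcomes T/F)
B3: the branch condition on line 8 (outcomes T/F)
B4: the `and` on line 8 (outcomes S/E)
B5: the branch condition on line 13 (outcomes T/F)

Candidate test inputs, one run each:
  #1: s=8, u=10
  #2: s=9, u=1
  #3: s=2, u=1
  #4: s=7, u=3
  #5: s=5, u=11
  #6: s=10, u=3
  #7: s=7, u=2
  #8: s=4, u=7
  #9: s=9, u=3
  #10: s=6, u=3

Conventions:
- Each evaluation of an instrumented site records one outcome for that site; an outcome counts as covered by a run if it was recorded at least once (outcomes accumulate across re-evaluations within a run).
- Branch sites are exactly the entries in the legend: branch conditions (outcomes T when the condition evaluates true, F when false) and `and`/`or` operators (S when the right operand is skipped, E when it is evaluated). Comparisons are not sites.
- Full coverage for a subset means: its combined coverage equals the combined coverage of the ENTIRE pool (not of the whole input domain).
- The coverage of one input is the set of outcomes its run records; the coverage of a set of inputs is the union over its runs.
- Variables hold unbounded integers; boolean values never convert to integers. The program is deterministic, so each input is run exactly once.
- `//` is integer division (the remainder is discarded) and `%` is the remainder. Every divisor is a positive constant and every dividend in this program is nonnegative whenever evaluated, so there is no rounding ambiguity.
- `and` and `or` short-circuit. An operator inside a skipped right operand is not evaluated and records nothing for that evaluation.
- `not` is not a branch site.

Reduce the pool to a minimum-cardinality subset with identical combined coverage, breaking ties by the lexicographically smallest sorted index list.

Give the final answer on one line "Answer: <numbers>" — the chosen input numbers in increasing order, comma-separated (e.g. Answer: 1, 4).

input #1, s=8, u=10: events B1->F, B2->T, B4->E, B3->T, B5->F; outcomes B1=F, B2=T, B3=T, B4=E, B5=F
input #2, s=9, u=1: events B1->T, B4->E, B3->T, B5->F; outcomes B1=T, B3=T, B4=E, B5=F
input #3, s=2, u=1: events B1->T, B4->E, B3->T, B5->F; outcomes B1=T, B3=T, B4=E, B5=F
input #4, s=7, u=3: events B1->T, B4->E, B3->T, B5->F; outcomes B1=T, B3=T, B4=E, B5=F
input #5, s=5, u=11: events B1->T, B4->S, B3->F, B5->T; outcomes B1=T, B3=F, B4=S, B5=T
input #6, s=10, u=3: events B1->T, B4->E, B3->T, B5->F; outcomes B1=T, B3=T, B4=E, B5=F
input #7, s=7, u=2: events B1->T, B4->E, B3->T, B5->F; outcomes B1=T, B3=T, B4=E, B5=F
input #8, s=4, u=7: events B1->T, B4->E, B3->F, B5->F; outcomes B1=T, B3=F, B4=E, B5=F
input #9, s=9, u=3: events B1->T, B4->E, B3->T, B5->F; outcomes B1=T, B3=T, B4=E, B5=F
input #10, s=6, u=3: events B1->T, B4->E, B3->T, B5->F; outcomes B1=T, B3=T, B4=E, B5=F
union over all inputs: B1=T, B1=F, B2=T, B3=T, B3=F, B4=S, B4=E, B5=T, B5=F (9 outcomes)
checked all size-1 subsets: none covers 9 outcomes (max 5/9)
the canonical winner is {1, 5}: size 2, full 9-outcome coverage, earliest index list among size-2 covers

Answer: 1, 5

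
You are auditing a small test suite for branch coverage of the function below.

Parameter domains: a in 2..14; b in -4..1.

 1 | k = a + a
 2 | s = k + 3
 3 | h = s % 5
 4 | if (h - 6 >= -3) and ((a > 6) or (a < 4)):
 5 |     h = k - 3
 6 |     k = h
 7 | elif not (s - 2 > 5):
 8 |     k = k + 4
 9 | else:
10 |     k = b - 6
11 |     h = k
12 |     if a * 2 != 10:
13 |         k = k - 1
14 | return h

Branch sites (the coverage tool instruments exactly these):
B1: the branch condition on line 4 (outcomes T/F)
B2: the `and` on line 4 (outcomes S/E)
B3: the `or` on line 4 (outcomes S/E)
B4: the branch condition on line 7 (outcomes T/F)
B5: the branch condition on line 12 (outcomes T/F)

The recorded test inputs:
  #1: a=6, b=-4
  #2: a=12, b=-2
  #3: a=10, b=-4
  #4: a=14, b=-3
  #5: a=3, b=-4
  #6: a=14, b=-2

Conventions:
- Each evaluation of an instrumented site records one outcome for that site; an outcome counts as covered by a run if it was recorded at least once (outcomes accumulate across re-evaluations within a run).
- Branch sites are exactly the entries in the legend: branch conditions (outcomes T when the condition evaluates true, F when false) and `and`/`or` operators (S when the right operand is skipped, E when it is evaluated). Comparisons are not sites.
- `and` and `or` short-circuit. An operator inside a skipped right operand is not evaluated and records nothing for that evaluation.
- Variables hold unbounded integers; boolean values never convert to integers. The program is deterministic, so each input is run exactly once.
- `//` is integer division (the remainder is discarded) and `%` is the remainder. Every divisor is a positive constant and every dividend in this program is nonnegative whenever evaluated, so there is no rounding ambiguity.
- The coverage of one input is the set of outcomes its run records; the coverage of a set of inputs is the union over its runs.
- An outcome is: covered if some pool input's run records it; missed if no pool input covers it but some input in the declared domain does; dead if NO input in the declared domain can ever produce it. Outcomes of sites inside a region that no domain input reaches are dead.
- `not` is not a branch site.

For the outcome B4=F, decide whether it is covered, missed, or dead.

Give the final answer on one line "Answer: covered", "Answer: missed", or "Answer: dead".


B4=F is recorded by pool input(s) 1, 2, 4, 6 -> covered
Answer: covered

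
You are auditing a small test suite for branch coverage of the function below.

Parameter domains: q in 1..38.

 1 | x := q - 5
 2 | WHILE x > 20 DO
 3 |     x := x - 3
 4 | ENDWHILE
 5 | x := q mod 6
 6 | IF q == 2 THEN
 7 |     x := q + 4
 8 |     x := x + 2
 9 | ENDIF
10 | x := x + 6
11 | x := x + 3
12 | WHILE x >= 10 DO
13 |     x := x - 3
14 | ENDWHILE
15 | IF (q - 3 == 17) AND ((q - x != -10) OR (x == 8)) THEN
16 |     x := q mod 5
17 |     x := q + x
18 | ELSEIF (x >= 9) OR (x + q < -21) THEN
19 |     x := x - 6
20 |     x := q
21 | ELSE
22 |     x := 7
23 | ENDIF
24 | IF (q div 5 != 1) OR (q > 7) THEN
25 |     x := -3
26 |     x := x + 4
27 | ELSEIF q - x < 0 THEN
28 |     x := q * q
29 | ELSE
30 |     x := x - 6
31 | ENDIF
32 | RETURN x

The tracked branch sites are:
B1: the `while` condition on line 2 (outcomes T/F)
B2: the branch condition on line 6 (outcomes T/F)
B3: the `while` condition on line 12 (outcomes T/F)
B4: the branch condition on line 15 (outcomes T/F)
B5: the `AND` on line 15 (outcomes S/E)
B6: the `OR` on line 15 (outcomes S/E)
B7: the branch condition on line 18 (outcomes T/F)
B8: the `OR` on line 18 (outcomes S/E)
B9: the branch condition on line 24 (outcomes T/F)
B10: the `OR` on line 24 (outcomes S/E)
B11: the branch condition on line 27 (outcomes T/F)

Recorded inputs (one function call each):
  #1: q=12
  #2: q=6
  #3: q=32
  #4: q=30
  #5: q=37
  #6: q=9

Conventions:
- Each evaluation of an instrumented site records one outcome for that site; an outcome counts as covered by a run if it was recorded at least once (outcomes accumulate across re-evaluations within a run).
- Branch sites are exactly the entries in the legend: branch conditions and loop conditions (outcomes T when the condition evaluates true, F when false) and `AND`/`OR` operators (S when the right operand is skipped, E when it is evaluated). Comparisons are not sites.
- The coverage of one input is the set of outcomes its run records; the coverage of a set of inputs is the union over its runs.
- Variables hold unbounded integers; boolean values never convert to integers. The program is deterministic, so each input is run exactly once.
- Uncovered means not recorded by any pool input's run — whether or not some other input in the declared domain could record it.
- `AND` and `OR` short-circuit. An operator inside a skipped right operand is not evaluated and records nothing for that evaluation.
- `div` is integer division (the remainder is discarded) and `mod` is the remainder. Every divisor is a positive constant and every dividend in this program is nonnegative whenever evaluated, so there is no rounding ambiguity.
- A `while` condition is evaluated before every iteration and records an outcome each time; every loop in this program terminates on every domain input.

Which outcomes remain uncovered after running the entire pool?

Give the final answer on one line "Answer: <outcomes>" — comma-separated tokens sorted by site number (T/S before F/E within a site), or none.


#1 (q=12) -> B1->F, B2->F, B3->F, B5->S, B4->F, B8->S, B7->T, B10->S, B9->T; covered: B1=F, B2=F, B3=F, B4=F, B5=S, B7=T, B8=S, B9=T, B10=S
#2 (q=6) -> B1->F, B2->F, B3->F, B5->S, B4->F, B8->S, B7->T, B10->E, B9->F, B11->F; covered: B1=F, B2=F, B3=F, B4=F, B5=S, B7=T, B8=S, B9=F, B10=E, B11=F
#3 (q=32) -> B1->T, B1->T, B1->T, B1->F, B2->F, B3->T, B3->F, B5->S, B4->F, B8->E, B7->F, B10->S, B9->T; covered: B1=T, B1=F, B2=F, B3=T, B3=F, B4=F, B5=S, B7=F, B8=E, B9=T, B10=S
#4 (q=30) -> B1->T, B1->T, B1->F, B2->F, B3->F, B5->S, B4->F, B8->S, B7->T, B10->S, B9->T; covered: B1=T, B1=F, B2=F, B3=F, B4=F, B5=S, B7=T, B8=S, B9=T, B10=S
#5 (q=37) -> B1->T, B1->T, B1->T, B1->T, B1->F, B2->F, B3->T, B3->F, B5->S, B4->F, B8->E, B7->F, B10->S, B9->T; covered: B1=T, B1=F, B2=F, B3=T, B3=F, B4=F, B5=S, B7=F, B8=E, B9=T, B10=S
#6 (q=9) -> B1->F, B2->F, B3->T, B3->F, B5->S, B4->F, B8->S, B7->T, B10->E, B9->T; covered: B1=F, B2=F, B3=T, B3=F, B4=F, B5=S, B7=T, B8=S, B9=T, B10=E
union over the pool: B1=T, B1=F, B2=F, B3=T, B3=F, B4=F, B5=S, B7=T, B7=F, B8=S, B8=E, B9=T, B9=F, B10=S, B10=E, B11=F
uncovered (6 of 22): B2=T, B4=T, B5=E, B6=S, B6=E, B11=T
Answer: B2=T, B4=T, B5=E, B6=S, B6=E, B11=T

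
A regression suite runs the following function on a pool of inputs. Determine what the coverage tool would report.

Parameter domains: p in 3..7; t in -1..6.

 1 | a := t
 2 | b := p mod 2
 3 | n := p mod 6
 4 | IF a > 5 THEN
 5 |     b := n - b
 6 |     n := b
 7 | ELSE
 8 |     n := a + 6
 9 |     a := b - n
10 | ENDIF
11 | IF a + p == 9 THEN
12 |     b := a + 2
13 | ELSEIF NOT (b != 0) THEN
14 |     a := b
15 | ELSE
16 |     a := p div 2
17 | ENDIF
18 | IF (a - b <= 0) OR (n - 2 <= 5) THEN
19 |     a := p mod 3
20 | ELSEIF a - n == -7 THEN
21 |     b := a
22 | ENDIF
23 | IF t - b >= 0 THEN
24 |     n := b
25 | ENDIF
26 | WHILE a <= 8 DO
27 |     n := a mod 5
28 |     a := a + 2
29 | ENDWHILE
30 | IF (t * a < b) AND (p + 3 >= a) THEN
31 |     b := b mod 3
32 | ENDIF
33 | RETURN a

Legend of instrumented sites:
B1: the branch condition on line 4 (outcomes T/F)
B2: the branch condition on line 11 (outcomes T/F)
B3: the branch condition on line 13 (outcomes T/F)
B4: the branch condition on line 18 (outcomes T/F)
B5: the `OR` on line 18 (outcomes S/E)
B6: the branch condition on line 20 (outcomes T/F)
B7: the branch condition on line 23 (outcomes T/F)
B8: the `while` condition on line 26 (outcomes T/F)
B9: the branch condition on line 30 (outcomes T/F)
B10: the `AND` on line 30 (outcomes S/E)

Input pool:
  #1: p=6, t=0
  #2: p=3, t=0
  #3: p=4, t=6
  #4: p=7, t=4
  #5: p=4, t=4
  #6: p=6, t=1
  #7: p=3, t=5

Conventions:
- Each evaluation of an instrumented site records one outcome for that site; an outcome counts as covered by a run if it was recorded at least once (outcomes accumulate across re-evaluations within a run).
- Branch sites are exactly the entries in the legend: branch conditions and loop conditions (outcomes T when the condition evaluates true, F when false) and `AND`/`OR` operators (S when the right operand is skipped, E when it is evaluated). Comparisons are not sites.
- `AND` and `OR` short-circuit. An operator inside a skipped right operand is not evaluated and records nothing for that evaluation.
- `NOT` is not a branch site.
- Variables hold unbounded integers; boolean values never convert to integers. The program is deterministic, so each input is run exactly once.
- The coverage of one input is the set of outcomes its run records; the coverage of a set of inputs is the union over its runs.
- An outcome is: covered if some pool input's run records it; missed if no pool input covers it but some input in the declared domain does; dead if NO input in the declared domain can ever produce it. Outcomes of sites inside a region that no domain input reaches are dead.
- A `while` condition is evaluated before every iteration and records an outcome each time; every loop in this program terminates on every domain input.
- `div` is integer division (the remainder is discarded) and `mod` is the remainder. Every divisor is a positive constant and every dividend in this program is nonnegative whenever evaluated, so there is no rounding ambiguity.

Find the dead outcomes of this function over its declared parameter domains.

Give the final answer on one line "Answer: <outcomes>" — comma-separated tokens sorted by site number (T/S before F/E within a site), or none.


checking every outcome against all 40 domain inputs:
  reachable outcomes have witnesses, e.g. B1=T (e.g. p=3, t=6), B1=F (e.g. p=3, t=-1), B2=T (e.g. p=3, t=6), B2=F (e.g. p=3, t=-1)
Answer: none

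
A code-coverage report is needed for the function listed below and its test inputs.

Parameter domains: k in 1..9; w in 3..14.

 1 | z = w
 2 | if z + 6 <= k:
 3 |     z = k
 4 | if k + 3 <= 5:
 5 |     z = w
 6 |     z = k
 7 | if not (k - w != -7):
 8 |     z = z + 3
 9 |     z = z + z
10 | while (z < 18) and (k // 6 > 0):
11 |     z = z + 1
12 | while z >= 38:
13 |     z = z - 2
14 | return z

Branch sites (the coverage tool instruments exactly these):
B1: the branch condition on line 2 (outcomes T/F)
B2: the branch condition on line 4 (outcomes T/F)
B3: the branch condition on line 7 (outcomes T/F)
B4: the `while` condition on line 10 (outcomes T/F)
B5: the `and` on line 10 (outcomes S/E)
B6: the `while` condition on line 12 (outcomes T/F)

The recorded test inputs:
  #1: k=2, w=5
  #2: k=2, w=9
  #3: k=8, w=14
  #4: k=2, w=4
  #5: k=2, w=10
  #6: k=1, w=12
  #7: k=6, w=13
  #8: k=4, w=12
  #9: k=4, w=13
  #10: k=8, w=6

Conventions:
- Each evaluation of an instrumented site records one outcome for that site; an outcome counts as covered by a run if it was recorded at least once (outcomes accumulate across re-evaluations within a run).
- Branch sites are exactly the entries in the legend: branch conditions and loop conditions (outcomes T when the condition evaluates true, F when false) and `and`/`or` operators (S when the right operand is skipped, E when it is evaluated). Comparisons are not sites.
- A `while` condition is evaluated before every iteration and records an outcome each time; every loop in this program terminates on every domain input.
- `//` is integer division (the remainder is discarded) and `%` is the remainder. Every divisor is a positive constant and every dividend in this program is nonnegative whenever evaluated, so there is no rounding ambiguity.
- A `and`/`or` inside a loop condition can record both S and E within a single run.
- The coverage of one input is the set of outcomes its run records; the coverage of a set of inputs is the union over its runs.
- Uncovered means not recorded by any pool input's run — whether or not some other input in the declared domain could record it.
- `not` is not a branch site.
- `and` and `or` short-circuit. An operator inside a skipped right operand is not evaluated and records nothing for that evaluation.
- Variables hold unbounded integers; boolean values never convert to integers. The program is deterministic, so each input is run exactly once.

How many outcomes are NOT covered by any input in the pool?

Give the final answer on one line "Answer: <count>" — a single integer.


#1 (k=2, w=5) -> B1->F, B2->T, B3->F, B5->E, B4->F, B6->F; covered: B1=F, B2=T, B3=F, B4=F, B5=E, B6=F
#2 (k=2, w=9) -> B1->F, B2->T, B3->T, B5->E, B4->F, B6->F; covered: B1=F, B2=T, B3=T, B4=F, B5=E, B6=F
#3 (k=8, w=14) -> B1->F, B2->F, B3->F, B5->E, B4->T, B5->E, B4->T, B5->E, B4->T, B5->E, B4->T, B5->S, B4->F, B6->F; covered: B1=F, B2=F, B3=F, B4=T, B4=F, B5=S, B5=E, B6=F
#4 (k=2, w=4) -> B1->F, B2->T, B3->F, B5->E, B4->F, B6->F; covered: B1=F, B2=T, B3=F, B4=F, B5=E, B6=F
#5 (k=2, w=10) -> B1->F, B2->T, B3->F, B5->E, B4->F, B6->F; covered: B1=F, B2=T, B3=F, B4=F, B5=E, B6=F
#6 (k=1, w=12) -> B1->F, B2->T, B3->F, B5->E, B4->F, B6->F; covered: B1=F, B2=T, B3=F, B4=F, B5=E, B6=F
#7 (k=6, w=13) -> B1->F, B2->F, B3->T, B5->S, B4->F, B6->F; covered: B1=F, B2=F, B3=T, B4=F, B5=S, B6=F
#8 (k=4, w=12) -> B1->F, B2->F, B3->F, B5->E, B4->F, B6->F; covered: B1=F, B2=F, B3=F, B4=F, B5=E, B6=F
#9 (k=4, w=13) -> B1->F, B2->F, B3->F, B5->E, B4->F, B6->F; covered: B1=F, B2=F, B3=F, B4=F, B5=E, B6=F
#10 (k=8, w=6) -> B1->F, B2->F, B3->F, B5->E, B4->T, B5->E, B4->T, B5->E, B4->T, B5->E, B4->T, B5->E, B4->T, B5->E, ...; covered: B1=F, B2=F, B3=F, B4=T, B4=F, B5=S, B5=E, B6=F
union over the pool: B1=F, B2=T, B2=F, B3=T, B3=F, B4=T, B4=F, B5=S, B5=E, B6=F
uncovered (2 of 12): B1=T, B6=T
Answer: 2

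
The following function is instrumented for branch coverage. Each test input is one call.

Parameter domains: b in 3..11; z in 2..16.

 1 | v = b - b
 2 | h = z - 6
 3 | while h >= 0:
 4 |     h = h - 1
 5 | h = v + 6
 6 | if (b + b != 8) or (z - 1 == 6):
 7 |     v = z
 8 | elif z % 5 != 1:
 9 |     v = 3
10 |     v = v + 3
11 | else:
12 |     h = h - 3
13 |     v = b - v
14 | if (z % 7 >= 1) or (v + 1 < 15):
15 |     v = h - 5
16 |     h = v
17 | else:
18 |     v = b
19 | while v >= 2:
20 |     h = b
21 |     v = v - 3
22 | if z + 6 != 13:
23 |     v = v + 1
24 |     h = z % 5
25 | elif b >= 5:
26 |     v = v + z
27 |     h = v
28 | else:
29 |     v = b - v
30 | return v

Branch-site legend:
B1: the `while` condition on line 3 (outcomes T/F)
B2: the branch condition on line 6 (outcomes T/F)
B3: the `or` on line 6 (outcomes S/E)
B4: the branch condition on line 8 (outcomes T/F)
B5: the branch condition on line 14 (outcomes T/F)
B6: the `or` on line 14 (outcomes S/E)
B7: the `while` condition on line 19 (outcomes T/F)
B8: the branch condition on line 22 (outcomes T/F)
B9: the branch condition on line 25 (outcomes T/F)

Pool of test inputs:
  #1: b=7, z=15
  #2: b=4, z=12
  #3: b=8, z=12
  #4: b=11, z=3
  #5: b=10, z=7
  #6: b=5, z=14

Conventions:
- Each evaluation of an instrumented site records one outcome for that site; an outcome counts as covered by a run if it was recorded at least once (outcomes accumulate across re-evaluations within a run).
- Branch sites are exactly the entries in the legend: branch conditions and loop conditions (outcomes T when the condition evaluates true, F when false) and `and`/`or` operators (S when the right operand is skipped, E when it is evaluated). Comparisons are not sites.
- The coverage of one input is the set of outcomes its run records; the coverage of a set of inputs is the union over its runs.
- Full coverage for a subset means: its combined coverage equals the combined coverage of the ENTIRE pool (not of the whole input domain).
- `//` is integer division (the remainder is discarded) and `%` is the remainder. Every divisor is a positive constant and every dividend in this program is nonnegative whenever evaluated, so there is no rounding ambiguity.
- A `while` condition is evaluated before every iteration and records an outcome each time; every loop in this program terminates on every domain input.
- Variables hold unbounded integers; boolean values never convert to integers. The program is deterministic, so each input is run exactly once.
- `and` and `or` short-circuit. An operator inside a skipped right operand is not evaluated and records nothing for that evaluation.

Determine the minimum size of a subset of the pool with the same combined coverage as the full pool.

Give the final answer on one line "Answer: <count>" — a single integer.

run #1 (b=7, z=15) runs B1->T, B1->T, B1->T, B1->T, B1->T, B1->T, B1->T, B1->T, B1->T, B1->T, B1->F, B3->S, B2->T, B6->S, ...; records B1=T, B1=F, B2=T, B3=S, B5=T, B6=S, B7=F, B8=T
run #2 (b=4, z=12) runs B1->T, B1->T, B1->T, B1->T, B1->T, B1->T, B1->T, B1->F, B3->E, B2->F, B4->T, B6->S, B5->T, B7->F, ...; records B1=T, B1=F, B2=F, B3=E, B4=T, B5=T, B6=S, B7=F, B8=T
run #3 (b=8, z=12) runs B1->T, B1->T, B1->T, B1->T, B1->T, B1->T, B1->T, B1->F, B3->S, B2->T, B6->S, B5->T, B7->F, B8->T; records B1=T, B1=F, B2=T, B3=S, B5=T, B6=S, B7=F, B8=T
run #4 (b=11, z=3) runs B1->F, B3->S, B2->T, B6->S, B5->T, B7->F, B8->T; records B1=F, B2=T, B3=S, B5=T, B6=S, B7=F, B8=T
run #5 (b=10, z=7) runs B1->T, B1->T, B1->F, B3->S, B2->T, B6->E, B5->T, B7->F, B8->F, B9->T; records B1=T, B1=F, B2=T, B3=S, B5=T, B6=E, B7=F, B8=F, B9=T
run #6 (b=5, z=14) runs B1->T, B1->T, B1->T, B1->T, B1->T, B1->T, B1->T, B1->T, B1->T, B1->F, B3->S, B2->T, B6->E, B5->F, ...; records B1=T, B1=F, B2=T, B3=S, B5=F, B6=E, B7=T, B7=F, B8=T
the full pool covers 16 outcomes: B1=T, B1=F, B2=T, B2=F, B3=S, B3=E, B4=T, B5=T, B5=F, B6=S, B6=E, B7=T, B7=F, B8=T, B8=F, B9=T
size 1 is not enough: best union over all size-1 subsets is 9/16
size 2 is not enough: best union over all size-2 subsets is 14/16
the canonical winner is {2, 5, 6}: size 3, full 16-outcome coverage, earliest index list among size-3 covers

Answer: 3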